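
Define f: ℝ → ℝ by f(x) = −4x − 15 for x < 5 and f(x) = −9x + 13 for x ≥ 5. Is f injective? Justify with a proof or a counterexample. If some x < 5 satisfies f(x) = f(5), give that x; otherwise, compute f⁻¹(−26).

Both pieces are strictly decreasing (slopes −4 and −9), so each is injective on its own interval.
The left piece maps (−∞, 5) onto (−35, ∞); the right piece maps [5, ∞) onto (−∞, −32].
These images overlap. In particular f(5) = −32 (right piece), and solving −4x − 15 = −32 on the left piece gives x = 17/4 < 5.
So f(17/4) = f(5) with 17/4 ≠ 5, and f is not injective. This x = 17/4 is the requested value below 5.

17/4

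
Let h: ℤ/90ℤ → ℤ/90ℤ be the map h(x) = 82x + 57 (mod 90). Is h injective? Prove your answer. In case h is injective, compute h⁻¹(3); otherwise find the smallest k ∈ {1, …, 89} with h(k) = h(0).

45

We have gcd(82, 90) = 2 > 1. Taking x_1 = 0 and x_2 = 45: h(0) = 57 and h(45) = 82·45 + 57 = 3747 ≡ 57 (mod 90).
So h(0) = h(45) while 0 ≠ 45, thus h is not injective.
Since h is not injective, we find the least positive k with h(k) = h(0): this means 82k ≡ 0 (mod 90), i.e. 90 ∣ 82k. Since gcd(82, 90) = 2, dividing through by 2 this holds exactly when 45 ∣ 41k, and as gcd(41, 45) = 1, exactly when 45 ∣ k.
The smallest positive such k is 45.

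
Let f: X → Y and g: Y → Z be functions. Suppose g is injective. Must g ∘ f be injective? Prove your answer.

not injective

No. Take X = {0, 1}, Y = Z = {0, 1, 2, 3}, f(0) = f(1) = 0, and g = identity (injective).
Then (g ∘ f)(0) = (g ∘ f)(1) = 0 with 0 ≠ 1, so g ∘ f is not injective.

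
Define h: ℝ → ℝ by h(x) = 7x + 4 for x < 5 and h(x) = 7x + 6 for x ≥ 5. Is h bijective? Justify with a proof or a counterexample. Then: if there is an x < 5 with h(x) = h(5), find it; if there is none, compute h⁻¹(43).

Both pieces are strictly increasing (slopes 7 and 7), so each is injective on its own interval.
The left piece maps (−∞, 5) onto (−∞, 39); the right piece maps [5, ∞) onto [41, ∞).
The images leave a gap (39 has no preimage), so h is not surjective, hence not bijective.
Because the two images are disjoint, no x < 5 has h(x) = h(5), so we compute h⁻¹(43): 43 lies in [41, ∞), so solve 7x + 6 = 43: x = (43 − 6)/7 = 37/7.

37/7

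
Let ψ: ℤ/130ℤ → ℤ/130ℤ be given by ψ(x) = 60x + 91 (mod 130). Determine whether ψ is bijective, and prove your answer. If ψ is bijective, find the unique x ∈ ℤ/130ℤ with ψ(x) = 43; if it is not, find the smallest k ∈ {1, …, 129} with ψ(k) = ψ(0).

13

By definition, ψ is injective if ψ(a) = ψ(b) implies a = b.
We have gcd(60, 130) = 10 > 1. Taking a = 0 and b = 13: ψ(0) = 91 and ψ(13) = 60·13 + 91 = 871 ≡ 91 (mod 130).
So ψ(0) = ψ(13) while 0 ≠ 13, so ψ is not injective, hence not bijective.
Since ψ is not bijective, we find the least positive k with ψ(k) = ψ(0): this means 60k ≡ 0 (mod 130), i.e. 130 ∣ 60k. Since gcd(60, 130) = 10, dividing through by 10 this holds exactly when 13 ∣ 6k, and as gcd(6, 13) = 1, exactly when 13 ∣ k.
The smallest positive such k is 13.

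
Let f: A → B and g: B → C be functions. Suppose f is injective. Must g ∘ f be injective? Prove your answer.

No. Take A = B = C = {0, 1}, f = identity (injective), and g(x) = 0 for every x.
Then (g ∘ f)(0) = 0 = (g ∘ f)(1) with 0 ≠ 1, so g ∘ f is not injective.

not injective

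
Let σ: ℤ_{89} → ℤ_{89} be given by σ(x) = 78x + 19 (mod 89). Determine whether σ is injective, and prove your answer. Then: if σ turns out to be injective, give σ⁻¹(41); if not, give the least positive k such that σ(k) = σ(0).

If σ(x_1) = σ(x_2), then 78x_1 ≡ 78x_2 (mod 89). Because gcd(78, 89) = 1, we may cancel 78 to get x_1 ≡ x_2 (mod 89).
So σ is injective.
We now compute 78⁻¹ mod 89 explicitly. Euclid's algorithm: 89 = 1·78 + 11, 78 = 7·11 + 1; back-substituting gives 1 = 8·78 − 7·89, so 78⁻¹ ≡ 8 (mod 89).
Since σ is injective, we compute σ⁻¹(41): solve 78x + 19 ≡ 41 (mod 89), i.e. 78x ≡ 22 (mod 89).
Multiplying by 78⁻¹ = 8 gives x ≡ 8·22 = 176 = 1·89 + 87 ≡ 87 (mod 89).
Check: σ(87) = 78·87 + 19 = 6805 = 76·89 + 41 ≡ 41 (mod 89).

87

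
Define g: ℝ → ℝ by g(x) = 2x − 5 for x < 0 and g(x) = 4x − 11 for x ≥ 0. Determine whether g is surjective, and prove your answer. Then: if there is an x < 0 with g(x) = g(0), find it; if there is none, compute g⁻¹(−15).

Both pieces are strictly increasing (slopes 2 and 4), so each is injective on its own interval.
The left piece maps (−∞, 0) onto (−∞, −5); the right piece maps [0, ∞) onto [−11, ∞).
The union (−∞, −5) ∪ [−11, ∞) covers ℝ, so g is surjective.
For the follow-up: the images overlap, so an x < 0 with g(x) = g(0) exists. g(0) = −11; solving 2x − 5 = −11 for x < 0 gives x = (−11 + 5)/2 = −3.

-3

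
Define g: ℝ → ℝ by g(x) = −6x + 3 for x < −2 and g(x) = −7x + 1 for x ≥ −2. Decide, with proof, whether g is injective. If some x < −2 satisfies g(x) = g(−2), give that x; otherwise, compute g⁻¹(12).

Both pieces are strictly decreasing (slopes −6 and −7), so each is injective on its own interval.
The left piece maps (−∞, −2) onto (15, ∞); the right piece maps [−2, ∞) onto (−∞, 15].
These images are disjoint, so no value is attained by both pieces. So g is injective.
Because the two images are disjoint, no x < −2 has g(x) = g(−2), so we compute g⁻¹(12): 12 lies in (−∞, 15], so solve −7x + 1 = 12: x = (12 − 1)/(−7) = −11/7.

-11/7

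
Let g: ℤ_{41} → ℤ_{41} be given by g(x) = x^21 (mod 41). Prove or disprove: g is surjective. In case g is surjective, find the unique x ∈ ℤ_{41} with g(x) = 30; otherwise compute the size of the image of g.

Since 41 is prime, the nonzero elements of ℤ_{41} form a cyclic group of order 40.
As gcd(21, 40) = 1, raising to the 21st power is a bijection on this group: if x_1^21 ≡ x_2^21 then (x_1x_2^{−1})^21 = 1, and the only element of order dividing gcd(21, 40) = 1 is 1, so x_1 = x_2.
With g(0) = 0 this makes g injective on all of ℤ_{41}, hence bijective (finite equal-size domain and codomain). In particular g is surjective.
Since g is surjective, we find the preimage of 30. The inverse of x ↦ x^21 on (ℤ_{41})^× is x ↦ x^21, because 21·21 = 441 = 11·40 + 1 ≡ 1 (mod 40) and x^{40} = 1 for x ≠ 0 (Fermat). So g⁻¹(30) = 30^21 mod 41.
Repeated squaring mod 41: 30^1 ≡ 30, 30^2 ≡ 30² = 900 ≡ 39, 30^4 ≡ 39² = 1521 ≡ 4, 30^8 ≡ 4² = 16, 30^16 ≡ 16² = 256 ≡ 10. Since 21 = 16 + 4 + 1, 30^21 ≡ 10·4·30: 10·4 = 40, then 40·30 = 1200 ≡ 11. So 30^21 ≡ 11 (mod 41).
Hence g⁻¹(30) = 11.

11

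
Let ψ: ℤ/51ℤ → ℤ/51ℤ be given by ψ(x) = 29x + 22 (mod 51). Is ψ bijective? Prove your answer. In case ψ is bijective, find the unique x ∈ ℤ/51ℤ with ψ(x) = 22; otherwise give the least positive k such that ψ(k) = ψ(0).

0

Suppose ψ(u) = ψ(v) in ℤ/51ℤ. Then 29u + 22 ≡ 29v + 22 (mod 51), so 29(u − v) ≡ 0 (mod 51).
Since gcd(29, 51) = 1, 29 is invertible modulo 51, thus u − v ≡ 0 (mod 51), i.e. u = v.
We now compute 29⁻¹ mod 51 explicitly. Euclid's algorithm: 51 = 1·29 + 22, 29 = 1·22 + 7, 22 = 3·7 + 1; back-substituting gives 1 = 44·29 − 25·51, so 29⁻¹ ≡ 44 (mod 51).
Then y ↦ 44(y − 22) is a two-sided inverse to ψ, so every y ∈ ℤ/51ℤ has a preimage.
Hence ψ is bijective.
Since ψ is bijective, we compute ψ⁻¹(22): solve 29x + 22 ≡ 22 (mod 51), i.e. 29x ≡ 0 (mod 51).
Multiplying by 29⁻¹ = 44 gives x ≡ 44·0 = 0 ≡ 0 (mod 51).
Check: ψ(0) = 29·0 + 22 = 22 ≡ 22 (mod 51).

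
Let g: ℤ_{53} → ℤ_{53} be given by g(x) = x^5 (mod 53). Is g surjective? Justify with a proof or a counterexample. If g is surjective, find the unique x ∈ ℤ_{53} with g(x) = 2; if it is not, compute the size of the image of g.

48

Since 53 is prime, the nonzero elements of ℤ_{53} form a cyclic group of order 52.
As gcd(5, 52) = 1, raising to the 5th power is a bijection on this group: if x_1^5 ≡ x_2^5 then (x_1x_2^{−1})^5 = 1, and the only element of order dividing gcd(5, 52) = 1 is 1, so x_1 = x_2.
With g(0) = 0 this makes g injective on all of ℤ_{53}, hence bijective (finite equal-size domain and codomain). In particular g is surjective.
Since g is surjective, we find the preimage of 2. The inverse of x ↦ x^5 on (ℤ_{53})^× is x ↦ x^21, because 5·21 = 105 = 2·52 + 1 ≡ 1 (mod 52) and x^{52} = 1 for x ≠ 0 (Fermat). So g⁻¹(2) = 2^21 mod 53.
Repeated squaring mod 53: 2^1 ≡ 2, 2^2 ≡ 2² = 4, 2^4 ≡ 4² = 16, 2^8 ≡ 16² = 256 ≡ 44, 2^16 ≡ 44² = 1936 ≡ 28. Since 21 = 16 + 4 + 1, 2^21 ≡ 28·16·2: 28·16 = 448 ≡ 24, then 24·2 = 48. So 2^21 ≡ 48 (mod 53).
Hence g⁻¹(2) = 48.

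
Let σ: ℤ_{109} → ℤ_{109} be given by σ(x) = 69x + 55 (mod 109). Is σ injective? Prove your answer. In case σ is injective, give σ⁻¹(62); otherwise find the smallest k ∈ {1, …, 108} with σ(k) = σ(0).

8

Suppose σ(s) = σ(t) in ℤ_{109}. Then 69s + 55 ≡ 69t + 55 (mod 109), therefore 69(s − t) ≡ 0 (mod 109).
Since gcd(69, 109) = 1, 69 is invertible modulo 109, so s − t ≡ 0 (mod 109), i.e. s = t.
Therefore σ is injective.
We now compute 69⁻¹ mod 109 explicitly. Euclid's algorithm: 109 = 1·69 + 40, 69 = 1·40 + 29, 40 = 1·29 + 11, 29 = 2·11 + 7, 11 = 1·7 + 4, 7 = 1·4 + 3, 4 = 1·3 + 1; back-substituting gives 1 = 79·69 − 50·109, so 69⁻¹ ≡ 79 (mod 109).
Since σ is injective, we compute σ⁻¹(62): solve 69x + 55 ≡ 62 (mod 109), i.e. 69x ≡ 7 (mod 109).
Multiplying by 69⁻¹ = 79 gives x ≡ 79·7 = 553 = 5·109 + 8 ≡ 8 (mod 109).
Check: σ(8) = 69·8 + 55 = 607 = 5·109 + 62 ≡ 62 (mod 109).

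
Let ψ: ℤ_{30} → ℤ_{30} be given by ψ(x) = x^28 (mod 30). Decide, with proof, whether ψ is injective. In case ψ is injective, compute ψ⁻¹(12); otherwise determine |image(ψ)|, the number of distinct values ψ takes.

ψ(2): Repeated squaring mod 30: 2^1 ≡ 2, 2^2 ≡ 2² = 4, 2^4 ≡ 4² = 16, 2^8 ≡ 16² = 256 ≡ 16, 2^16 ≡ 16² = 256 ≡ 16. Since 28 = 16 + 8 + 4, 2^28 ≡ 16·16·16: 16·16 = 256 ≡ 16, then 16·16 = 256 ≡ 16. So 2^28 ≡ 16 (mod 30).
ψ(4): Repeated squaring mod 30: 4^1 ≡ 4, 4^2 ≡ 4² = 16, 4^4 ≡ 16² = 256 ≡ 16, 4^8 ≡ 16² = 256 ≡ 16, 4^16 ≡ 16² = 256 ≡ 16. Since 28 = 16 + 8 + 4, 4^28 ≡ 16·16·16: 16·16 = 256 ≡ 16, then 16·16 = 256 ≡ 16. So 4^28 ≡ 16 (mod 30).
So ψ(2) = ψ(4) = 16 while 2 ≠ 4, therefore ψ is not injective.
Since ψ is not injective, we determine |image(ψ)|. Computing x^28 mod 30 for each x (by repeated squaring, reducing mod 30 at every step), the values ψ(0), ψ(1), …, ψ(29) are: 0, 1, 16, 21, 16, 25, 6, 1, 16, 21, 10, 1, 6, 1, 16, 15, 16, 1, 6, 1, 10, 21, 16, 1, 6, 25, 16, 21, 16, 1.
The distinct values are {0, 1, 6, 10, 15, 16, 21, 25}; there are 8 of them.

8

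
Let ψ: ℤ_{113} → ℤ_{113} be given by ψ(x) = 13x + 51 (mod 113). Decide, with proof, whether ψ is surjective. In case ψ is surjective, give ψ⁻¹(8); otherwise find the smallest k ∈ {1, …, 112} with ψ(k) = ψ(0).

101

Recall that ψ is surjective if every y in the codomain equals ψ(x) for some x in the domain.
Since gcd(13, 113) = 1, 13 is invertible modulo 113. Euclid's algorithm: 113 = 8·13 + 9, 13 = 1·9 + 4, 9 = 2·4 + 1; back-substituting gives 1 = 87·13 − 10·113, so 13⁻¹ ≡ 87 (mod 113).
For any y ∈ ℤ_{113}, x = 87(y − 51) mod 113 satisfies ψ(x) = 13·87(y − 51) + 51 ≡ y (since 13·87 ≡ 1 mod 113). So every y has a preimage.
Thus ψ is surjective.
Since ψ is surjective, we compute ψ⁻¹(8): solve 13x + 51 ≡ 8 (mod 113), i.e. 13x ≡ 70 (mod 113).
Multiplying by 13⁻¹ = 87 gives x ≡ 87·70 = 6090 = 53·113 + 101 ≡ 101 (mod 113).
Check: ψ(101) = 13·101 + 51 = 1364 = 12·113 + 8 ≡ 8 (mod 113).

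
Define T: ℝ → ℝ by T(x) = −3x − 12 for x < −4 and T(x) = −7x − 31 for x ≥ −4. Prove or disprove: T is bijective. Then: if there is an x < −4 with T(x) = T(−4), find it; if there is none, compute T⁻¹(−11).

-20/7

Both pieces are strictly decreasing (slopes −3 and −7), so each is injective on its own interval.
The left piece maps (−∞, −4) onto (0, ∞); the right piece maps [−4, ∞) onto (−∞, −3].
The images leave a gap (0 has no preimage), so T is not surjective, hence not bijective.
Because the two images are disjoint, no x < −4 has T(x) = T(−4), so we compute T⁻¹(−11): −11 lies in (−∞, −3], so solve −7x − 31 = −11: x = (−11 + 31)/(−7) = −20/7.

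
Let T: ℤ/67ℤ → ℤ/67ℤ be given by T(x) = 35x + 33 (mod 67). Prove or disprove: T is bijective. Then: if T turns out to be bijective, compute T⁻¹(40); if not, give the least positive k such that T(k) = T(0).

27

Recall that injectivity means: for all s, t in the domain, T(s) = T(t) implies s = t.
If T(s) = T(t), then 35s ≡ 35t (mod 67). Because gcd(35, 67) = 1, we may cancel 35 to get s ≡ t (mod 67).
We now compute 35⁻¹ mod 67 explicitly. Euclid's algorithm: 67 = 1·35 + 32, 35 = 1·32 + 3, 32 = 10·3 + 2, 3 = 1·2 + 1; back-substituting gives 1 = 23·35 − 12·67, so 35⁻¹ ≡ 23 (mod 67).
For any y ∈ ℤ/67ℤ, x = 23(y − 33) mod 67 satisfies T(x) = 35·23(y − 33) + 33 ≡ y (since 35·23 ≡ 1 mod 67). So every y has a preimage.
Therefore T is bijective.
Since T is bijective, we find T⁻¹(40): we need 35x ≡ 40 − 33 ≡ 7 (mod 67). Using 35⁻¹ = 23: x ≡ 23·7 = 161 = 2·67 + 27, so x = 27.
Check: T(27) = 35·27 + 33 = 978 = 14·67 + 40 ≡ 40 (mod 67).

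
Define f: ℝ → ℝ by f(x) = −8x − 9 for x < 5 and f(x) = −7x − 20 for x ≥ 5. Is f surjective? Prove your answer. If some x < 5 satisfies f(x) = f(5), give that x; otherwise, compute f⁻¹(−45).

Both pieces are strictly decreasing (slopes −8 and −7), so each is injective on its own interval.
The left piece maps (−∞, 5) onto (−49, ∞); the right piece maps [5, ∞) onto (−∞, −55].
The union (−49, ∞) ∪ (−∞, −55] omits the interval between −49 and −55; in particular −49 has no preimage. So f is not surjective.
Because the two images are disjoint, no x < 5 has f(x) = f(5), so we compute f⁻¹(−45): −45 lies in (−49, ∞), so solve −8x − 9 = −45: x = (−45 + 9)/(−8) = 9/2.

9/2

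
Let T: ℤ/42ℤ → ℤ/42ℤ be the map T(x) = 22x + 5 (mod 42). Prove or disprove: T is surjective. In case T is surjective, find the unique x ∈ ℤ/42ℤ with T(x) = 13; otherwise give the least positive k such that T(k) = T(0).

21

Since gcd(22, 42) = 2, we have 22x ≡ 0 (mod 2) for all x, so T(x) ≡ 1 (mod 2).
But 0 ≢ 1 (mod 2), so 0 ∈ ℤ/42ℤ has no preimage. Therefore T is not surjective.
Since T is not surjective, we find the least positive k with T(k) = T(0): this means 22k ≡ 0 (mod 42), i.e. 42 ∣ 22k. Since gcd(22, 42) = 2, dividing through by 2 this holds exactly when 21 ∣ 11k, and as gcd(11, 21) = 1, exactly when 21 ∣ k.
The smallest positive such k is 21.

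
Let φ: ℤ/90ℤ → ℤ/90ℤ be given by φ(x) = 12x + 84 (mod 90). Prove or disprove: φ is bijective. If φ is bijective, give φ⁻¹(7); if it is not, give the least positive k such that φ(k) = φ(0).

We have gcd(12, 90) = 6 > 1. Taking x_1 = 0 and x_2 = 15: φ(0) = 84 and φ(15) = 12·15 + 84 = 264 ≡ 84 (mod 90).
So φ(0) = φ(15) while 0 ≠ 15, so φ is not injective, hence not bijective.
Since φ is not bijective, we find the least positive k with φ(k) = φ(0): this means 12k ≡ 0 (mod 90), i.e. 90 ∣ 12k. Since gcd(12, 90) = 6, dividing through by 6 this holds exactly when 15 ∣ 2k, and as gcd(2, 15) = 1, exactly when 15 ∣ k.
The smallest positive such k is 15.

15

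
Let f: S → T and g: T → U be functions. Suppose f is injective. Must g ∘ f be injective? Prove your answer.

not injective

No. Take S = T = U = {1, 2}, f = identity (injective), and g(x) = 1 for every x.
Then (g ∘ f)(1) = 1 = (g ∘ f)(2) with 1 ≠ 2, so g ∘ f is not injective.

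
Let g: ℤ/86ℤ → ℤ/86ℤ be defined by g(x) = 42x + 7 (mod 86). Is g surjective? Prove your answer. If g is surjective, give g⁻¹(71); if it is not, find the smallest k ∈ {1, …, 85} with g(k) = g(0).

43

Recall that surjectivity means every element of the codomain has a preimage under g.
Since gcd(42, 86) = 2, we have 42x ≡ 0 (mod 2) for all x, so g(x) ≡ 1 (mod 2).
But 0 ≢ 1 (mod 2), so 0 ∈ ℤ/86ℤ has no preimage. Thus g is not surjective.
Since g is not surjective, we find the least positive k with g(k) = g(0): this means 42k ≡ 0 (mod 86), i.e. 86 ∣ 42k. Since gcd(42, 86) = 2, dividing through by 2 this holds exactly when 43 ∣ 21k, and as gcd(21, 43) = 1, exactly when 43 ∣ k.
The smallest positive such k is 43.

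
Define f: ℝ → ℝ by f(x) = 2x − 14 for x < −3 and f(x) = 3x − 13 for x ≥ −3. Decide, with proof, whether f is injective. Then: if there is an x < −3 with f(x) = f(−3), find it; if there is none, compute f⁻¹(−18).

-4

Both pieces are strictly increasing (slopes 2 and 3), so each is injective on its own interval.
The left piece maps (−∞, −3) onto (−∞, −20); the right piece maps [−3, ∞) onto [−22, ∞).
These images overlap. In particular f(−3) = −22 (right piece), and solving 2x − 14 = −22 on the left piece gives x = −4 < −3.
So f(−4) = f(−3) with −4 ≠ −3, and f is not injective. This x = −4 is the requested value below −3.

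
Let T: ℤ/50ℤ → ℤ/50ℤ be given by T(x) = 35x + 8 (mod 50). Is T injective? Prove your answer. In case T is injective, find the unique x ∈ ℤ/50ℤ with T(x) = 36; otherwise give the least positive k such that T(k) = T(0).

We have gcd(35, 50) = 5 > 1. Taking u = 0 and v = 10: T(0) = 8 and T(10) = 35·10 + 8 = 358 ≡ 8 (mod 50).
So T(0) = T(10) while 0 ≠ 10, hence T is not injective.
Since T is not injective, we find the least positive k with T(k) = T(0): this means 35k ≡ 0 (mod 50), i.e. 50 ∣ 35k. Since gcd(35, 50) = 5, dividing through by 5 this holds exactly when 10 ∣ 7k, and as gcd(7, 10) = 1, exactly when 10 ∣ k.
The smallest positive such k is 10.

10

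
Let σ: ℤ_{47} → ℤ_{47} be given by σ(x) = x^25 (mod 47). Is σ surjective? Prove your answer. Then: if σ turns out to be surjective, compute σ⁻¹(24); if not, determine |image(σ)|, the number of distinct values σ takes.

27

Since 47 is prime, the nonzero elements of ℤ_{47} form a cyclic group of order 46.
As gcd(25, 46) = 1, raising to the 25th power is a bijection on this group: if x_1^25 ≡ x_2^25 then (x_1x_2^{−1})^25 = 1, and the only element of order dividing gcd(25, 46) = 1 is 1, so x_1 = x_2.
With σ(0) = 0 this makes σ injective on all of ℤ_{47}, hence bijective (finite equal-size domain and codomain). In particular σ is surjective.
Since σ is surjective, we find the preimage of 24. The inverse of x ↦ x^25 on (ℤ_{47})^× is x ↦ x^35, because 25·35 = 875 = 19·46 + 1 ≡ 1 (mod 46) and x^{46} = 1 for x ≠ 0 (Fermat). So σ⁻¹(24) = 24^35 mod 47.
Repeated squaring mod 47: 24^1 ≡ 24, 24^2 ≡ 24² = 576 ≡ 12, 24^4 ≡ 12² = 144 ≡ 3, 24^8 ≡ 3² = 9, 24^16 ≡ 9² = 81 ≡ 34, 24^32 ≡ 34² = 1156 ≡ 28. Since 35 = 32 + 2 + 1, 24^35 ≡ 28·12·24: 28·12 = 336 ≡ 7, then 7·24 = 168 ≡ 27. So 24^35 ≡ 27 (mod 47).
Hence σ⁻¹(24) = 27.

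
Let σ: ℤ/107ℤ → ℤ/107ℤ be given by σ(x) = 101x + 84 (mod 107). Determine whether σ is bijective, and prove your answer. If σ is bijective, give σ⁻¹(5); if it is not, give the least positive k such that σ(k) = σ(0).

31

Suppose σ(s) = σ(t) in ℤ/107ℤ. Then 101s + 84 ≡ 101t + 84 (mod 107), so 101(s − t) ≡ 0 (mod 107).
Since gcd(101, 107) = 1, 101 is invertible modulo 107, therefore s − t ≡ 0 (mod 107), i.e. s = t.
We now compute 101⁻¹ mod 107 explicitly. Euclid's algorithm: 107 = 1·101 + 6, 101 = 16·6 + 5, 6 = 1·5 + 1; back-substituting gives 1 = 89·101 − 84·107, so 101⁻¹ ≡ 89 (mod 107).
Then y ↦ 89(y − 84) is a two-sided inverse to σ, so every y ∈ ℤ/107ℤ has a preimage.
Therefore σ is bijective.
Since σ is bijective, we compute σ⁻¹(5): solve 101x + 84 ≡ 5 (mod 107), i.e. 101x ≡ 28 (mod 107).
Multiplying by 101⁻¹ = 89 gives x ≡ 89·28 = 2492 = 23·107 + 31 ≡ 31 (mod 107).
Check: σ(31) = 101·31 + 84 = 3215 = 30·107 + 5 ≡ 5 (mod 107).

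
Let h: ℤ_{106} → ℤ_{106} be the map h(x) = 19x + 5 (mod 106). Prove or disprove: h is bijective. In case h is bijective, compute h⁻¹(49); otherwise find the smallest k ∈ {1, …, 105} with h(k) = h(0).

If h(s) = h(t), then 19s ≡ 19t (mod 106). Because gcd(19, 106) = 1, we may cancel 19 to get s ≡ t (mod 106).
We now compute 19⁻¹ mod 106 explicitly. Euclid's algorithm: 106 = 5·19 + 11, 19 = 1·11 + 8, 11 = 1·8 + 3, 8 = 2·3 + 2, 3 = 1·2 + 1; back-substituting gives 1 = 67·19 − 12·106, so 19⁻¹ ≡ 67 (mod 106).
Then y ↦ 67(y − 5) is a two-sided inverse to h, so every y ∈ ℤ_{106} has a preimage.
Therefore h is bijective.
Since h is bijective, we compute h⁻¹(49): solve 19x + 5 ≡ 49 (mod 106), i.e. 19x ≡ 44 (mod 106).
Multiplying by 19⁻¹ = 67 gives x ≡ 67·44 = 2948 = 27·106 + 86 ≡ 86 (mod 106).
Check: h(86) = 19·86 + 5 = 1639 = 15·106 + 49 ≡ 49 (mod 106).

86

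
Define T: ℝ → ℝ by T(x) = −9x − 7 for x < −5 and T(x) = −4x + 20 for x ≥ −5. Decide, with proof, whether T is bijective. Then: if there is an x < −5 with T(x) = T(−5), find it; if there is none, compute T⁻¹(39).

-47/9

Both pieces are strictly decreasing (slopes −9 and −4), so each is injective on its own interval.
The left piece maps (−∞, −5) onto (38, ∞); the right piece maps [−5, ∞) onto (−∞, 40].
These images overlap. In particular T(−5) = 40 (right piece), and solving −9x − 7 = 40 on the left piece gives x = −47/9 < −5.
So T(−47/9) = T(−5) with −47/9 ≠ −5, and T is not injective, hence not bijective. This x = −47/9 is the requested value below −5.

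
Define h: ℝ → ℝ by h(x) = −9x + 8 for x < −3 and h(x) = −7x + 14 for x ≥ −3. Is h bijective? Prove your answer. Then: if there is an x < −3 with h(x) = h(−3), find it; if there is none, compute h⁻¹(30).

Both pieces are strictly decreasing (slopes −9 and −7), so each is injective on its own interval.
The left piece maps (−∞, −3) onto (35, ∞); the right piece maps [−3, ∞) onto (−∞, 35].
Since 35 = 35, the images partition ℝ: h is injective and surjective, hence bijective.
Because the two images are disjoint, no x < −3 has h(x) = h(−3), so we compute h⁻¹(30): 30 lies in (−∞, 35], so solve −7x + 14 = 30: x = (30 − 14)/(−7) = −16/7.

-16/7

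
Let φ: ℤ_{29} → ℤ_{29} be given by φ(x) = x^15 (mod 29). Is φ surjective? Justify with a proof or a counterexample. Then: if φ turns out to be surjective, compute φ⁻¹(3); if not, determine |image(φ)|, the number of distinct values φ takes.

26

Since 29 is prime, the nonzero elements of ℤ_{29} form a cyclic group of order 28.
As gcd(15, 28) = 1, raising to the 15th power is a bijection on this group: if s^15 ≡ t^15 then (st^{−1})^15 = 1, and the only element of order dividing gcd(15, 28) = 1 is 1, so s = t.
With φ(0) = 0 this makes φ injective on all of ℤ_{29}, hence bijective (finite equal-size domain and codomain). In particular φ is surjective.
Since φ is surjective, we find the preimage of 3. The inverse of x ↦ x^15 on (ℤ_{29})^× is x ↦ x^15, because 15·15 = 225 = 8·28 + 1 ≡ 1 (mod 28) and x^{28} = 1 for x ≠ 0 (Fermat). So φ⁻¹(3) = 3^15 mod 29.
Repeated squaring mod 29: 3^1 ≡ 3, 3^2 ≡ 3² = 9, 3^4 ≡ 9² = 81 ≡ 23, 3^8 ≡ 23² = 529 ≡ 7. Since 15 = 8 + 4 + 2 + 1, 3^15 ≡ 7·23·9·3: 7·23 = 161 ≡ 16, then 16·9 = 144 ≡ 28, then 28·3 = 84 ≡ 26. So 3^15 ≡ 26 (mod 29).
Hence φ⁻¹(3) = 26.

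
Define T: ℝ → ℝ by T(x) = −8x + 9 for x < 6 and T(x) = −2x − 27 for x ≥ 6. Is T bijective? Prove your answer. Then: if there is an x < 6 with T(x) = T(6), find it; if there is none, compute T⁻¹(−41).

7

Both pieces are strictly decreasing (slopes −8 and −2), so each is injective on its own interval.
The left piece maps (−∞, 6) onto (−39, ∞); the right piece maps [6, ∞) onto (−∞, −39].
Since −39 = −39, the images partition ℝ: T is injective and surjective, hence bijective.
Because the two images are disjoint, no x < 6 has T(x) = T(6), so we compute T⁻¹(−41): −41 lies in (−∞, −39], so solve −2x − 27 = −41: x = (−41 + 27)/(−2) = 7.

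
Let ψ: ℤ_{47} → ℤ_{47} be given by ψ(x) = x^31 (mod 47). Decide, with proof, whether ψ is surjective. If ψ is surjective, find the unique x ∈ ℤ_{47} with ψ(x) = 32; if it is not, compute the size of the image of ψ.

9

Since 47 is prime, the nonzero elements of ℤ_{47} form a cyclic group of order 46.
As gcd(31, 46) = 1, raising to the 31st power is a bijection on this group: if a^31 ≡ b^31 then (ab^{−1})^31 = 1, and the only element of order dividing gcd(31, 46) = 1 is 1, so a = b.
With ψ(0) = 0 this makes ψ injective on all of ℤ_{47}, hence bijective (finite equal-size domain and codomain). In particular ψ is surjective.
Since ψ is surjective, we find the preimage of 32. The inverse of x ↦ x^31 on (ℤ_{47})^× is x ↦ x^3, because 31·3 = 93 = 2·46 + 1 ≡ 1 (mod 46) and x^{46} = 1 for x ≠ 0 (Fermat). So ψ⁻¹(32) = 32^3 mod 47.
Repeated squaring mod 47: 32^1 ≡ 32, 32^2 ≡ 32² = 1024 ≡ 37. Since 3 = 2 + 1, 32^3 ≡ 37·32: 37·32 = 1184 ≡ 9. So 32^3 ≡ 9 (mod 47).
Hence ψ⁻¹(32) = 9.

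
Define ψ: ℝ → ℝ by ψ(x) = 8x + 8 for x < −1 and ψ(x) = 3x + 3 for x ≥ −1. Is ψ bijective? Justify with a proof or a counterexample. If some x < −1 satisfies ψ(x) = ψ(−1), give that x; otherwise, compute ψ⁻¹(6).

1

Both pieces are strictly increasing (slopes 8 and 3), so each is injective on its own interval.
The left piece maps (−∞, −1) onto (−∞, 0); the right piece maps [−1, ∞) onto [0, ∞).
Since 0 = 0, the images partition ℝ: ψ is injective and surjective, hence bijective.
Because the two images are disjoint, no x < −1 has ψ(x) = ψ(−1), so we compute ψ⁻¹(6): 6 lies in [0, ∞), so solve 3x + 3 = 6: x = (6 − 3)/3 = 1.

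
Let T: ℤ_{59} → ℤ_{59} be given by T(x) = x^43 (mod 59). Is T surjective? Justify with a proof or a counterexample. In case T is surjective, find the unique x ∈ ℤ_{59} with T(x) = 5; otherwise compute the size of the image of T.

Since 59 is prime, the nonzero elements of ℤ_{59} form a cyclic group of order 58.
As gcd(43, 58) = 1, raising to the 43rd power is a bijection on this group: if s^43 ≡ t^43 then (st^{−1})^43 = 1, and the only element of order dividing gcd(43, 58) = 1 is 1, so s = t.
With T(0) = 0 this makes T injective on all of ℤ_{59}, hence bijective (finite equal-size domain and codomain). In particular T is surjective.
Since T is surjective, we find the preimage of 5. The inverse of x ↦ x^43 on (ℤ_{59})^× is x ↦ x^27, because 43·27 = 1161 = 20·58 + 1 ≡ 1 (mod 58) and x^{58} = 1 for x ≠ 0 (Fermat). So T⁻¹(5) = 5^27 mod 59.
Repeated squaring mod 59: 5^1 ≡ 5, 5^2 ≡ 5² = 25, 5^4 ≡ 25² = 625 ≡ 35, 5^8 ≡ 35² = 1225 ≡ 45, 5^16 ≡ 45² = 2025 ≡ 19. Since 27 = 16 + 8 + 2 + 1, 5^27 ≡ 19·45·25·5: 19·45 = 855 ≡ 29, then 29·25 = 725 ≡ 17, then 17·5 = 85 ≡ 26. So 5^27 ≡ 26 (mod 59).
Hence T⁻¹(5) = 26.

26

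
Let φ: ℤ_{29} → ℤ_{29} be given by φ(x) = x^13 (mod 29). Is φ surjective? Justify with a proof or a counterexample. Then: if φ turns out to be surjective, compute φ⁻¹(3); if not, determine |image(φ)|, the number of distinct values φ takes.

19

Since 29 is prime, the nonzero elements of ℤ_{29} form a cyclic group of order 28.
As gcd(13, 28) = 1, raising to the 13th power is a bijection on this group: if x_1^13 ≡ x_2^13 then (x_1x_2^{−1})^13 = 1, and the only element of order dividing gcd(13, 28) = 1 is 1, so x_1 = x_2.
With φ(0) = 0 this makes φ injective on all of ℤ_{29}, hence bijective (finite equal-size domain and codomain). In particular φ is surjective.
Since φ is surjective, we find the preimage of 3. The inverse of x ↦ x^13 on (ℤ_{29})^× is x ↦ x^13, because 13·13 = 169 = 6·28 + 1 ≡ 1 (mod 28) and x^{28} = 1 for x ≠ 0 (Fermat). So φ⁻¹(3) = 3^13 mod 29.
Repeated squaring mod 29: 3^1 ≡ 3, 3^2 ≡ 3² = 9, 3^4 ≡ 9² = 81 ≡ 23, 3^8 ≡ 23² = 529 ≡ 7. Since 13 = 8 + 4 + 1, 3^13 ≡ 7·23·3: 7·23 = 161 ≡ 16, then 16·3 = 48 ≡ 19. So 3^13 ≡ 19 (mod 29).
Hence φ⁻¹(3) = 19.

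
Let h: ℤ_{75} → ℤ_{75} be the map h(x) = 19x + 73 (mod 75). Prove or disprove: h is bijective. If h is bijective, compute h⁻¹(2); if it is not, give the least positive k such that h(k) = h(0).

16

If h(s) = h(t), then 19s ≡ 19t (mod 75). Because gcd(19, 75) = 1, we may cancel 19 to get s ≡ t (mod 75).
We now compute 19⁻¹ mod 75 explicitly. Euclid's algorithm: 75 = 3·19 + 18, 19 = 1·18 + 1; back-substituting gives 1 = 4·19 − 1·75, so 19⁻¹ ≡ 4 (mod 75).
For any y ∈ ℤ_{75}, x = 4(y − 73) mod 75 satisfies h(x) = 19·4(y − 73) + 73 ≡ y (since 19·4 ≡ 1 mod 75). So every y has a preimage.
So h is bijective.
Since h is bijective, we compute h⁻¹(2): solve 19x + 73 ≡ 2 (mod 75), i.e. 19x ≡ 4 (mod 75).
Multiplying by 19⁻¹ = 4 gives x ≡ 4·4 = 16 ≡ 16 (mod 75).
Check: h(16) = 19·16 + 73 = 377 = 5·75 + 2 ≡ 2 (mod 75).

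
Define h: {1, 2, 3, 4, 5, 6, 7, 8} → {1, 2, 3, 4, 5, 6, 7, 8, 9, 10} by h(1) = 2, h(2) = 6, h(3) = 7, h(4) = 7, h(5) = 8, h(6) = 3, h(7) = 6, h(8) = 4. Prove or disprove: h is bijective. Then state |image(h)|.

6

h(3) = 7 = h(4) with 3 ≠ 4, so h is not injective, hence not bijective.
The image of h is {2, 3, 4, 6, 7, 8}, which has 6 elements.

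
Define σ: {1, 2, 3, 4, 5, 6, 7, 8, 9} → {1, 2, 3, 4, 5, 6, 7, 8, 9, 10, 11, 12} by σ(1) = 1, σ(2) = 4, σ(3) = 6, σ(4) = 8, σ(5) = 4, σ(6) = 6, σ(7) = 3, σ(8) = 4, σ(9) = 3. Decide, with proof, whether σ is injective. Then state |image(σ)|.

σ(2) = 4 = σ(5) with 2 ≠ 5, so σ is not injective.
The image of σ is {1, 3, 4, 6, 8}, which has 5 elements.

5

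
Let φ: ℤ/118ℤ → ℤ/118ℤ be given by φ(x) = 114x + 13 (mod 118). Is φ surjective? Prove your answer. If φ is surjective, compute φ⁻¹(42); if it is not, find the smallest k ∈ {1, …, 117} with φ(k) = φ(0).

Since gcd(114, 118) = 2, we have 114x ≡ 0 (mod 2) for all x, so φ(x) ≡ 1 (mod 2).
But 0 ≢ 1 (mod 2), so 0 ∈ ℤ/118ℤ has no preimage. Therefore φ is not surjective.
Since φ is not surjective, we find the least positive k with φ(k) = φ(0): this means 114k ≡ 0 (mod 118), i.e. 118 ∣ 114k. Since gcd(114, 118) = 2, dividing through by 2 this holds exactly when 59 ∣ 57k, and as gcd(57, 59) = 1, exactly when 59 ∣ k.
The smallest positive such k is 59.

59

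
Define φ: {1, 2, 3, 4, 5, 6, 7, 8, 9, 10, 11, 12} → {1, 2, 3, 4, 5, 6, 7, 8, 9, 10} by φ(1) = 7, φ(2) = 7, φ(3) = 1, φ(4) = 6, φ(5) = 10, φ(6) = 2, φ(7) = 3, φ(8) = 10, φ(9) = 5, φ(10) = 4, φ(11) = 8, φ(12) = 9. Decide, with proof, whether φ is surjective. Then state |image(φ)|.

10

Every element of the codomain has a preimage: 1 = φ(3), 2 = φ(6), 3 = φ(7), 4 = φ(10), 5 = φ(9), 6 = φ(4), 7 = φ(1), 8 = φ(11), 9 = φ(12), 10 = φ(5).
Thus φ is surjective.
The image of φ is {1, 2, 3, 4, 5, 6, 7, 8, 9, 10}, which has 10 elements.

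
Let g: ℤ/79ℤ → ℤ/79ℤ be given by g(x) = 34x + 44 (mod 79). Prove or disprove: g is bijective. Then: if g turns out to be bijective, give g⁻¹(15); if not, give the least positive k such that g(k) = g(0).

If g(u) = g(v), then 34u ≡ 34v (mod 79). Because gcd(34, 79) = 1, we may cancel 34 to get u ≡ v (mod 79).
We now compute 34⁻¹ mod 79 explicitly. Euclid's algorithm: 79 = 2·34 + 11, 34 = 3·11 + 1; back-substituting gives 1 = 7·34 − 3·79, so 34⁻¹ ≡ 7 (mod 79).
For any y ∈ ℤ/79ℤ, x = 7(y − 44) mod 79 satisfies g(x) = 34·7(y − 44) + 44 ≡ y (since 34·7 ≡ 1 mod 79). So every y has a preimage.
So g is bijective.
Since g is bijective, we find g⁻¹(15): we need 34x ≡ 15 − 44 ≡ 50 (mod 79). Using 34⁻¹ = 7: x ≡ 7·50 = 350 = 4·79 + 34, so x = 34.
Check: g(34) = 34·34 + 44 = 1200 = 15·79 + 15 ≡ 15 (mod 79).

34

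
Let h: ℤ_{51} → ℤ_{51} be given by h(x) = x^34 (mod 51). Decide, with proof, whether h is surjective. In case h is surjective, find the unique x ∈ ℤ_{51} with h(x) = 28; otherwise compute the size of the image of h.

h(7): Repeated squaring mod 51: 7^1 ≡ 7, 7^2 ≡ 7² = 49, 7^4 ≡ 49² = 2401 ≡ 4, 7^8 ≡ 4² = 16, 7^16 ≡ 16² = 256 ≡ 1, 7^32 ≡ 1² = 1. Since 34 = 32 + 2, 7^34 ≡ 1·49: 1·49 = 49. So 7^34 ≡ 49 (mod 51).
h(10): Repeated squaring mod 51: 10^1 ≡ 10, 10^2 ≡ 10² = 100 ≡ 49, 10^4 ≡ 49² = 2401 ≡ 4, 10^8 ≡ 4² = 16, 10^16 ≡ 16² = 256 ≡ 1, 10^32 ≡ 1² = 1. Since 34 = 32 + 2, 10^34 ≡ 1·49: 1·49 = 49. So 10^34 ≡ 49 (mod 51).
So h(7) = h(10) = 49 while 7 ≠ 10, thus h is not injective.
A non-injective map from the 51-element set ℤ_{51} to itself takes at most 50 distinct values, so it cannot be surjective. So h is not surjective.
Since h is not surjective, we determine |image(h)|. Computing x^34 mod 51 for each x (by repeated squaring, reducing mod 51 at every step), the values h(0), h(1), …, h(50) are: 0, 1, 4, 9, 16, 25, 36, 49, 13, 30, 49, 19, 42, 16, 43, 21, 1, 34, 18, 4, 43, 33, 25, 19, 15, 13, 13, 15, 19, 25, 33, 43, 4, 18, 34, 1, 21, 43, 16, 42, 19, 49, 30, 13, 49, 36, 25, 16, 9, 4, 1.
The distinct values are {0, 1, 4, 9, 13, 15, 16, 18, 19, 21, 25, 30, 33, 34, 36, 42, 43, 49}; there are 18 of them.

18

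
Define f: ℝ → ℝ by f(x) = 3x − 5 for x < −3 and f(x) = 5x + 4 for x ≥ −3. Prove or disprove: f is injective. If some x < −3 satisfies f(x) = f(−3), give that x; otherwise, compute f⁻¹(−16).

Both pieces are strictly increasing (slopes 3 and 5), so each is injective on its own interval.
The left piece maps (−∞, −3) onto (−∞, −14); the right piece maps [−3, ∞) onto [−11, ∞).
These images are disjoint, so no value is attained by both pieces. Therefore f is injective.
Because the two images are disjoint, no x < −3 has f(x) = f(−3), so we compute f⁻¹(−16): −16 lies in (−∞, −14), so solve 3x − 5 = −16: x = (−16 + 5)/3 = −11/3.

-11/3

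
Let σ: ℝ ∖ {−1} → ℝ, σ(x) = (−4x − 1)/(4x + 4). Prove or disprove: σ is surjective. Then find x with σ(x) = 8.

If σ(x) = −1, cross-multiplying gives 4(−4x − 1) = −4(4x + 4), which simplifies to −4 = −16 — false.  So −1 has no preimage and σ is not surjective.
Solving σ(x) = 8: cross-multiplying gives −4x − 1 = 8(4x + 4), which rearranges to −36x = 33, so x = −11/12.

-11/12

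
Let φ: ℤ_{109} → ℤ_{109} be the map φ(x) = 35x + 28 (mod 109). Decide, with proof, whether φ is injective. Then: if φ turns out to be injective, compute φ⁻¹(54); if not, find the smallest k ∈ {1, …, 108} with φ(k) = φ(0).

35

By definition, φ is injective when φ(u) = φ(v) forces u = v.
Suppose φ(u) = φ(v) in ℤ_{109}. Then 35u + 28 ≡ 35v + 28 (mod 109), so 35(u − v) ≡ 0 (mod 109).
Since gcd(35, 109) = 1, 35 is invertible modulo 109, therefore u − v ≡ 0 (mod 109), i.e. u = v.
So φ is injective.
We now compute 35⁻¹ mod 109 explicitly. Euclid's algorithm: 109 = 3·35 + 4, 35 = 8·4 + 3, 4 = 1·3 + 1; back-substituting gives 1 = 81·35 − 26·109, so 35⁻¹ ≡ 81 (mod 109).
Since φ is injective, we find φ⁻¹(54): we need 35x ≡ 54 − 28 ≡ 26 (mod 109). Using 35⁻¹ = 81: x ≡ 81·26 = 2106 = 19·109 + 35, so x = 35.
Check: φ(35) = 35·35 + 28 = 1253 = 11·109 + 54 ≡ 54 (mod 109).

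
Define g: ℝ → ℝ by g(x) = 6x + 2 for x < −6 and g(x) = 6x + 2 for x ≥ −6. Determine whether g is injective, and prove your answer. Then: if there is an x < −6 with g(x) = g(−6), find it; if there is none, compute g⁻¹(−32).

Both pieces are strictly increasing (slopes 6 and 6), so each is injective on its own interval.
The left piece maps (−∞, −6) onto (−∞, −34); the right piece maps [−6, ∞) onto [−34, ∞).
These images are disjoint, so no value is attained by both pieces. Thus g is injective.
Because the two images are disjoint, no x < −6 has g(x) = g(−6), so we compute g⁻¹(−32): −32 lies in [−34, ∞), so solve 6x + 2 = −32: x = (−32 − 2)/6 = −17/3.

-17/3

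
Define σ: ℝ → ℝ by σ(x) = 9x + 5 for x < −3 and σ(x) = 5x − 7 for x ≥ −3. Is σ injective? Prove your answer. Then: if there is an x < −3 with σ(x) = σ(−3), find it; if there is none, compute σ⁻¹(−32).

-37/9

Both pieces are strictly increasing (slopes 9 and 5), so each is injective on its own interval.
The left piece maps (−∞, −3) onto (−∞, −22); the right piece maps [−3, ∞) onto [−22, ∞).
These images are disjoint, so no value is attained by both pieces. Therefore σ is injective.
Because the two images are disjoint, no x < −3 has σ(x) = σ(−3), so we compute σ⁻¹(−32): −32 lies in (−∞, −22), so solve 9x + 5 = −32: x = (−32 − 5)/9 = −37/9.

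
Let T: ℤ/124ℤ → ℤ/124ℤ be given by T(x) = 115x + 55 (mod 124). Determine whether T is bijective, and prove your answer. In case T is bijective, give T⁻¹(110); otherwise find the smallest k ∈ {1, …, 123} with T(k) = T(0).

Recall that injectivity means: for all s, t in the domain, T(s) = T(t) implies s = t.
If T(s) = T(t), then 115s ≡ 115t (mod 124). Because gcd(115, 124) = 1, we may cancel 115 to get s ≡ t (mod 124).
We now compute 115⁻¹ mod 124 explicitly. Euclid's algorithm: 124 = 1·115 + 9, 115 = 12·9 + 7, 9 = 1·7 + 2, 7 = 3·2 + 1; back-substituting gives 1 = 55·115 − 51·124, so 115⁻¹ ≡ 55 (mod 124).
For any y ∈ ℤ/124ℤ, x = 55(y − 55) mod 124 satisfies T(x) = 115·55(y − 55) + 55 ≡ y (since 115·55 ≡ 1 mod 124). So every y has a preimage.
Hence T is bijective.
Since T is bijective, we compute T⁻¹(110): solve 115x + 55 ≡ 110 (mod 124), i.e. 115x ≡ 55 (mod 124).
Multiplying by 115⁻¹ = 55 gives x ≡ 55·55 = 3025 = 24·124 + 49 ≡ 49 (mod 124).
Check: T(49) = 115·49 + 55 = 5690 = 45·124 + 110 ≡ 110 (mod 124).

49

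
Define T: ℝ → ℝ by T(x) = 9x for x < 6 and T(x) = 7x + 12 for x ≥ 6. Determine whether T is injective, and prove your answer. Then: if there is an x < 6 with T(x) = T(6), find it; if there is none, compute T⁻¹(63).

Both pieces are strictly increasing (slopes 9 and 7), so each is injective on its own interval.
The left piece maps (−∞, 6) onto (−∞, 54); the right piece maps [6, ∞) onto [54, ∞).
These images are disjoint, so no value is attained by both pieces. Thus T is injective.
Because the two images are disjoint, no x < 6 has T(x) = T(6), so we compute T⁻¹(63): 63 lies in [54, ∞), so solve 7x + 12 = 63: x = (63 − 12)/7 = 51/7.

51/7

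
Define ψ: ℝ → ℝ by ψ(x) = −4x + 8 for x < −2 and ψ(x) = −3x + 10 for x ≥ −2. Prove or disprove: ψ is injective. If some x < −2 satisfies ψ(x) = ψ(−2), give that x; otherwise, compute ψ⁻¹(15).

Both pieces are strictly decreasing (slopes −4 and −3), so each is injective on its own interval.
The left piece maps (−∞, −2) onto (16, ∞); the right piece maps [−2, ∞) onto (−∞, 16].
These images are disjoint, so no value is attained by both pieces. Therefore ψ is injective.
Because the two images are disjoint, no x < −2 has ψ(x) = ψ(−2), so we compute ψ⁻¹(15): 15 lies in (−∞, 16], so solve −3x + 10 = 15: x = (15 − 10)/(−3) = −5/3.

-5/3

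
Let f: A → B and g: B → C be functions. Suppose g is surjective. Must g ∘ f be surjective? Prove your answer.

not surjective

No. Take A = {1}, B = C = {1, 2, 3, 4}, f(1) = 1, and g = identity (surjective).
Then (g ∘ f)(1) = 1, and 4 ∈ C has no preimage under g ∘ f, so g ∘ f is not surjective.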